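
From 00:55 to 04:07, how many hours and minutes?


End time in minutes: 4×60 + 7 = 247
Start time in minutes: 0×60 + 55 = 55
Difference = 247 - 55 = 192 minutes
= 3 hours 12 minutes

3h 12m


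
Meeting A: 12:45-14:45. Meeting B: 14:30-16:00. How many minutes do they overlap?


15 minutes

Meeting A: 765-885 (in minutes from midnight)
Meeting B: 870-960
Overlap start = max(765, 870) = 870
Overlap end = min(885, 960) = 885
Overlap = max(0, 885 - 870) = 15 min


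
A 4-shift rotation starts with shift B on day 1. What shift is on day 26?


Shifts: A, B, C, D
Start: B (index 1)
Day 26: (1 + 26 - 1) mod 4
= 26 mod 4
= 2
Index 2 → shift C

Shift C


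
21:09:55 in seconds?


Hours: 21 × 3600 = 75600
Minutes: 9 × 60 = 540
Seconds: 55
Total = 75600 + 540 + 55 = 76195

76195 seconds


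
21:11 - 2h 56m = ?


18:15

Start: 1271 minutes from midnight
Subtract: 176 minutes
Remaining: 1271 - 176 = 1095
Hours: 18, Minutes: 15


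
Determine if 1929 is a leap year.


No

Rules: divisible by 4 AND (not by 100 OR by 400)
1929 ÷ 4 = 482 remainder 1 → not divisible by 4
Not divisible by 4 → not a leap year


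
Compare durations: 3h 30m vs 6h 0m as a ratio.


7:12 (0.58)

Duration 1: 210 minutes
Duration 2: 360 minutes
Ratio = 210:360
GCD = 30
Simplified = 7:12
As a decimal: 7/12 ≈ 0.58


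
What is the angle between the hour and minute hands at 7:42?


21.0°

Hour hand = 7×30 + 42×0.5 = 231.0°
Minute hand = 42×6 = 252°
Difference = |231.0 - 252| = 21.0°


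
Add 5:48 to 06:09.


Start: 369 minutes from midnight
Add: 348 minutes
Total: 717 minutes
Hours: 717 ÷ 60 = 11 remainder 57

11:57


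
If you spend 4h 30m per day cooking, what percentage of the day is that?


Time: 270 minutes
Day: 1440 minutes
Percentage = (270/1440) × 100 ≈ 18.8%

18.8%


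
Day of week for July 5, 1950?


Zeller's congruence:
q=5, m=7, k=50, j=19
h = (5 + ⌊13×8/5⌋ + 50 + ⌊50/4⌋ + ⌊19/4⌋ - 2×19) mod 7
= (5 + 20 + 50 + 12 + 4 - 38) mod 7
= 53 mod 7 = 4
h=4 → Wednesday

Wednesday


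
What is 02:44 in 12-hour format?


2:44 AM

Hour: 2
2 < 12 → AM


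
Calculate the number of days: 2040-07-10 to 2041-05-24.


From July 10, 2040 to May 24, 2041
Rest of July 2040: 31 - 10 = 21
Full months: August 31, September 30, October 31, November 30, December 31, January 31, February 2041 28, March 31, April 30
Days into May 2041: 24
Total = 21 + 31 + 30 + 31 + 30 + 31 + 31 + 28 + 31 + 30 + 24 = 318 days

318 days


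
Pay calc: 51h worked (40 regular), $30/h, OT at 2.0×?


Regular: 40h × $30 = $1200.00
Overtime: 51 - 40 = 11h
OT pay: 11h × $30 × 2.0 = $660.00
Total = $1200.00 + $660.00 = $1860.00

$1860.00


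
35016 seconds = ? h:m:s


Hours: 35016 ÷ 3600 = 9 remainder 2616
Minutes: 2616 ÷ 60 = 43 remainder 36
Seconds: 36

9h 43m 36s


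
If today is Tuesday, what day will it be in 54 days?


Sunday

Start: Tuesday (index 1)
(1 + 54) mod 7
= 55 mod 7
= 6
Index 6 → Sunday


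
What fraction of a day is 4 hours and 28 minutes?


Total minutes: 4×60 + 28 = 268
Day = 24×60 = 1440 minutes
Fraction = 268/1440 ≈ 0.1861
As a percentage: 268/1440 × 100 ≈ 18.61%

0.1861 (18.61%)


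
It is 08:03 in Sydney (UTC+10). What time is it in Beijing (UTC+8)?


06:03

Time difference = UTC+8 - UTC+10 = -2 hours
New hour = (8 -2) mod 24
= 6 mod 24 = 6
Minutes unchanged → 06:03


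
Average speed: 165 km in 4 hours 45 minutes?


34.7 km/h

Distance: 165 km
Time: 4h 45m = 285 min = 285/60 = 19/4 hours
Speed = 165 ÷ (19/4) = 165 × 4 / 19 = 660/19 ≈ 34.7 km/h


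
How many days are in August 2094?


Month: August (month 8)
August has 31 days

31 days


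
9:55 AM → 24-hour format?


Input: 9:55 AM
AM hour stays: 9

09:55


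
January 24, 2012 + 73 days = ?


Start: January 24, 2012
Add 73 days
January 24 → February 1: 31 - 24 + 1 = 8 days (73 - 8 = 65 left)
February 1 → March 1: 29 - 1 + 1 = 29 days (65 - 29 = 36 left)
March 1 → April 1: 31 - 1 + 1 = 31 days (36 - 31 = 5 left)
April 1 + 5 = April 6, 2012

April 6, 2012


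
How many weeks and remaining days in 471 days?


Weeks: 471 ÷ 7 = 67 remainder 2

67 weeks 2 days


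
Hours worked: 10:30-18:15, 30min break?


Total time = (18×60+15) - (10×60+30)
= 1095 - 630 = 465 min
Minus break: 465 - 30 = 435 min
= 7h 15m

7h 15m (435 minutes)


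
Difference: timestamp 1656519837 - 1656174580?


Difference = 1656519837 - 1656174580 = 345257 seconds
In hours: 345257 / 3600 ≈ 95.9
In days: 345257 / 86400 ≈ 4.00

345257 seconds (95.9 hours / 4.00 days)


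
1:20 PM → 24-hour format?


Input: 1:20 PM
PM: 1 + 12 = 13

13:20


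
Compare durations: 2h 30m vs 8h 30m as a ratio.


5:17 (0.29)

Duration 1: 150 minutes
Duration 2: 510 minutes
Ratio = 150:510
GCD = 30
Simplified = 5:17
As a decimal: 5/17 ≈ 0.29


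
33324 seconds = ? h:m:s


Hours: 33324 ÷ 3600 = 9 remainder 924
Minutes: 924 ÷ 60 = 15 remainder 24
Seconds: 24

9h 15m 24s


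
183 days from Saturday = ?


Start: Saturday (index 5)
(5 + 183) mod 7
= 188 mod 7
= 6
Index 6 → Sunday

Sunday


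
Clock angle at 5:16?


Hour hand = 5×30 + 16×0.5 = 158.0°
Minute hand = 16×6 = 96°
Difference = |158.0 - 96| = 62.0°

62.0°


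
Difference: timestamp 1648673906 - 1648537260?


136646 seconds (38.0 hours / 1.58 days)

Difference = 1648673906 - 1648537260 = 136646 seconds
In hours: 136646 / 3600 ≈ 38.0
In days: 136646 / 86400 ≈ 1.58


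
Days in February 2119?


Month: February (month 2)
February: 28 or 29 (leap year)
2119 leap year? No

28 days


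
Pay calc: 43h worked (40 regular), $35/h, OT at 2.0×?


Regular: 40h × $35 = $1400.00
Overtime: 43 - 40 = 3h
OT pay: 3h × $35 × 2.0 = $210.00
Total = $1400.00 + $210.00 = $1610.00

$1610.00


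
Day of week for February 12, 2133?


Thursday

Zeller's congruence:
q=12, m=14, k=32, j=21
h = (12 + ⌊13×15/5⌋ + 32 + ⌊32/4⌋ + ⌊21/4⌋ - 2×21) mod 7
= (12 + 39 + 32 + 8 + 5 - 42) mod 7
= 54 mod 7 = 5
h=5 → Thursday


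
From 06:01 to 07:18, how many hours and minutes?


1h 17m

End time in minutes: 7×60 + 18 = 438
Start time in minutes: 6×60 + 1 = 361
Difference = 438 - 361 = 77 minutes
= 1 hours 17 minutes


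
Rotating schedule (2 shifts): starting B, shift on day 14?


Shift A

Shifts: A, B
Start: B (index 1)
Day 14: (1 + 14 - 1) mod 2
= 14 mod 2
= 0
Index 0 → shift A


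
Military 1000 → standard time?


Hour: 10
10 < 12 → AM

10:00 AM


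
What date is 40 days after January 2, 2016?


Start: January 2, 2016
Add 40 days
January 2 → February 1: 31 - 2 + 1 = 30 days (40 - 30 = 10 left)
February 1 + 10 = February 11, 2016

February 11, 2016


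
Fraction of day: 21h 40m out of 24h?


Total minutes: 21×60 + 40 = 1300
Day = 24×60 = 1440 minutes
Fraction = 1300/1440 ≈ 0.9028
As a percentage: 1300/1440 × 100 ≈ 90.28%

0.9028 (90.28%)


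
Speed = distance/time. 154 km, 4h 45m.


Distance: 154 km
Time: 4h 45m = 285 min = 285/60 = 19/4 hours
Speed = 154 ÷ (19/4) = 154 × 4 / 19 = 616/19 ≈ 32.4 km/h

32.4 km/h


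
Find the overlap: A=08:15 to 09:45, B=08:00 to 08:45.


Meeting A: 495-585 (in minutes from midnight)
Meeting B: 480-525
Overlap start = max(495, 480) = 495
Overlap end = min(585, 525) = 525
Overlap = max(0, 525 - 495) = 30 min

30 minutes


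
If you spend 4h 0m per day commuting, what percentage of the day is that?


16.7%

Time: 240 minutes
Day: 1440 minutes
Percentage = (240/1440) × 100 ≈ 16.7%


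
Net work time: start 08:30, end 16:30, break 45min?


7h 15m (435 minutes)

Total time = (16×60+30) - (8×60+30)
= 990 - 510 = 480 min
Minus break: 480 - 45 = 435 min
= 7h 15m


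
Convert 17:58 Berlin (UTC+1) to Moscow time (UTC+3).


Time difference = UTC+3 - UTC+1 = +2 hours
New hour = (17 + 2) mod 24
= 19 mod 24 = 19
Minutes unchanged → 19:58

19:58


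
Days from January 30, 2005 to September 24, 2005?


From January 30, 2005 to September 24, 2005
Rest of January 2005: 31 - 30 = 1
Full months: February 2005 28, March 31, April 30, May 31, June 30, July 31, August 31
Days into September 2005: 24
Total = 1 + 28 + 31 + 30 + 31 + 30 + 31 + 31 + 24 = 237 days

237 days


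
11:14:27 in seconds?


40467 seconds

Hours: 11 × 3600 = 39600
Minutes: 14 × 60 = 840
Seconds: 27
Total = 39600 + 840 + 27 = 40467


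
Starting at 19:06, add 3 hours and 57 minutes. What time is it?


23:03

Start: 1146 minutes from midnight
Add: 237 minutes
Total: 1383 minutes
Hours: 1383 ÷ 60 = 23 remainder 3


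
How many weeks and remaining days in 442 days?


63 weeks 1 days

Weeks: 442 ÷ 7 = 63 remainder 1


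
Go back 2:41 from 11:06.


08:25

Start: 666 minutes from midnight
Subtract: 161 minutes
Remaining: 666 - 161 = 505
Hours: 8, Minutes: 25


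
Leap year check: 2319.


Rules: divisible by 4 AND (not by 100 OR by 400)
2319 ÷ 4 = 579 remainder 3 → not divisible by 4
Not divisible by 4 → not a leap year

No


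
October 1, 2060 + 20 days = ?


Start: October 1, 2060
Add 20 days
October 1 + 20 = October 21, 2060

October 21, 2060


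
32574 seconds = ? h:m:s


Hours: 32574 ÷ 3600 = 9 remainder 174
Minutes: 174 ÷ 60 = 2 remainder 54
Seconds: 54

9h 2m 54s


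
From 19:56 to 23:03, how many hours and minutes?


3h 7m

End time in minutes: 23×60 + 3 = 1383
Start time in minutes: 19×60 + 56 = 1196
Difference = 1383 - 1196 = 187 minutes
= 3 hours 7 minutes


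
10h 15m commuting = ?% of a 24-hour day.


Time: 615 minutes
Day: 1440 minutes
Percentage = (615/1440) × 100 ≈ 42.7%

42.7%


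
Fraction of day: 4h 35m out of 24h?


Total minutes: 4×60 + 35 = 275
Day = 24×60 = 1440 minutes
Fraction = 275/1440 ≈ 0.1910
As a percentage: 275/1440 × 100 ≈ 19.10%

0.1910 (19.10%)


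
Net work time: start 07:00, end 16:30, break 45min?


Total time = (16×60+30) - (7×60+0)
= 990 - 420 = 570 min
Minus break: 570 - 45 = 525 min
= 8h 45m

8h 45m (525 minutes)


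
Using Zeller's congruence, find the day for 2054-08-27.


Thursday

Zeller's congruence:
q=27, m=8, k=54, j=20
h = (27 + ⌊13×9/5⌋ + 54 + ⌊54/4⌋ + ⌊20/4⌋ - 2×20) mod 7
= (27 + 23 + 54 + 13 + 5 - 40) mod 7
= 82 mod 7 = 5
h=5 → Thursday


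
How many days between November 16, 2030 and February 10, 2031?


86 days

From November 16, 2030 to February 10, 2031
Rest of November 2030: 30 - 16 = 14
Full months: December 31, January 31
Days into February 2031: 10
Total = 14 + 31 + 31 + 10 = 86 days


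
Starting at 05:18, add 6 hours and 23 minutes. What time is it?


Start: 318 minutes from midnight
Add: 383 minutes
Total: 701 minutes
Hours: 701 ÷ 60 = 11 remainder 41

11:41


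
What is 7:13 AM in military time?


07:13

Input: 7:13 AM
AM hour stays: 7


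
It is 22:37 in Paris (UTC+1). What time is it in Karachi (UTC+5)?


Time difference = UTC+5 - UTC+1 = +4 hours
New hour = (22 + 4) mod 24
= 26 mod 24 = 2
Minutes unchanged → 02:37; 26 ≥ 24 → next day

02:37 (next day)


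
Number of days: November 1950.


30 days

Month: November (month 11)
November has 30 days


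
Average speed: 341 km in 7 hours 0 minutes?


Distance: 341 km
Time: 7 hours
Speed = 341 / 7 ≈ 48.7 km/h

48.7 km/h


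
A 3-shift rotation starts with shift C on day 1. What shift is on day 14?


Shift A

Shifts: A, B, C
Start: C (index 2)
Day 14: (2 + 14 - 1) mod 3
= 15 mod 3
= 0
Index 0 → shift A


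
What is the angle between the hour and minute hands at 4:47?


Hour hand = 4×30 + 47×0.5 = 143.5°
Minute hand = 47×6 = 282°
Difference = |143.5 - 282| = 138.5°

138.5°


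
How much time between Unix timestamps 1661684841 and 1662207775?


522934 seconds (145.3 hours / 6.05 days)

Difference = 1662207775 - 1661684841 = 522934 seconds
In hours: 522934 / 3600 ≈ 145.3
In days: 522934 / 86400 ≈ 6.05


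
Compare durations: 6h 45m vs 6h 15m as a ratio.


27:25 (1.08)

Duration 1: 405 minutes
Duration 2: 375 minutes
Ratio = 405:375
GCD = 15
Simplified = 27:25
As a decimal: 27/25 = 1.08


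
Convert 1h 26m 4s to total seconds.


Hours: 1 × 3600 = 3600
Minutes: 26 × 60 = 1560
Seconds: 4
Total = 3600 + 1560 + 4 = 5164

5164 seconds


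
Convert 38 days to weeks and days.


5 weeks 3 days

Weeks: 38 ÷ 7 = 5 remainder 3


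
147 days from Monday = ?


Monday

Start: Monday (index 0)
(0 + 147) mod 7
= 147 mod 7
= 0
Index 0 → Monday


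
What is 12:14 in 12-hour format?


12:14 PM

Hour: 12
12 → 12 PM (noon)


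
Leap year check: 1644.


Yes

Rules: divisible by 4 AND (not by 100 OR by 400)
1644 ÷ 4 = 411 exactly → divisible by 4
1644 ÷ 100 = 16 remainder 44 → not divisible by 100
Divisible by 4 but not by 100 → leap year


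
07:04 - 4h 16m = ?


02:48

Start: 424 minutes from midnight
Subtract: 256 minutes
Remaining: 424 - 256 = 168
Hours: 2, Minutes: 48


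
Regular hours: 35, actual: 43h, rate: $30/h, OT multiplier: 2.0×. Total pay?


Regular: 35h × $30 = $1050.00
Overtime: 43 - 35 = 8h
OT pay: 8h × $30 × 2.0 = $480.00
Total = $1050.00 + $480.00 = $1530.00

$1530.00


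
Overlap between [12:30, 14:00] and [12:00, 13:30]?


60 minutes

Meeting A: 750-840 (in minutes from midnight)
Meeting B: 720-810
Overlap start = max(750, 720) = 750
Overlap end = min(840, 810) = 810
Overlap = max(0, 810 - 750) = 60 min


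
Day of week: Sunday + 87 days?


Wednesday

Start: Sunday (index 6)
(6 + 87) mod 7
= 93 mod 7
= 2
Index 2 → Wednesday


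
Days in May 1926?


Month: May (month 5)
May has 31 days

31 days


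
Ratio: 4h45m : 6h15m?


Duration 1: 285 minutes
Duration 2: 375 minutes
Ratio = 285:375
GCD = 15
Simplified = 19:25
As a decimal: 19/25 = 0.76

19:25 (0.76)


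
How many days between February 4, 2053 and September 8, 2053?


216 days

From February 4, 2053 to September 8, 2053
Rest of February 2053: 28 - 4 = 24
Full months: March 31, April 30, May 31, June 30, July 31, August 31
Days into September 2053: 8
Total = 24 + 31 + 30 + 31 + 30 + 31 + 31 + 8 = 216 days


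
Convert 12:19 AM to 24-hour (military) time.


Input: 12:19 AM
12 AM → 00 (midnight)

00:19


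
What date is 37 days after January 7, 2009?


Start: January 7, 2009
Add 37 days
January 7 → February 1: 31 - 7 + 1 = 25 days (37 - 25 = 12 left)
February 1 + 12 = February 13, 2009

February 13, 2009


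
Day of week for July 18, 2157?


Monday

Zeller's congruence:
q=18, m=7, k=57, j=21
h = (18 + ⌊13×8/5⌋ + 57 + ⌊57/4⌋ + ⌊21/4⌋ - 2×21) mod 7
= (18 + 20 + 57 + 14 + 5 - 42) mod 7
= 72 mod 7 = 2
h=2 → Monday


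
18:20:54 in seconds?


Hours: 18 × 3600 = 64800
Minutes: 20 × 60 = 1200
Seconds: 54
Total = 64800 + 1200 + 54 = 66054

66054 seconds


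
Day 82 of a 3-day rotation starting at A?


Shifts: A, B, C
Start: A (index 0)
Day 82: (0 + 82 - 1) mod 3
= 81 mod 3
= 0
Index 0 → shift A

Shift A


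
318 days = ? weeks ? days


45 weeks 3 days

Weeks: 318 ÷ 7 = 45 remainder 3


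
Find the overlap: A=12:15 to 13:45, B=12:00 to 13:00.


45 minutes

Meeting A: 735-825 (in minutes from midnight)
Meeting B: 720-780
Overlap start = max(735, 720) = 735
Overlap end = min(825, 780) = 780
Overlap = max(0, 780 - 735) = 45 min


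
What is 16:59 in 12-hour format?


Hour: 16
16 - 12 = 4 → PM

4:59 PM


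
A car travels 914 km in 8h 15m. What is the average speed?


110.8 km/h

Distance: 914 km
Time: 8h 15m = 495 min = 495/60 = 33/4 hours
Speed = 914 ÷ (33/4) = 914 × 4 / 33 = 3656/33 ≈ 110.8 km/h


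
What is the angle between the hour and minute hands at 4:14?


Hour hand = 4×30 + 14×0.5 = 127.0°
Minute hand = 14×6 = 84°
Difference = |127.0 - 84| = 43.0°

43.0°


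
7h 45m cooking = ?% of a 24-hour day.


Time: 465 minutes
Day: 1440 minutes
Percentage = (465/1440) × 100 ≈ 32.3%

32.3%


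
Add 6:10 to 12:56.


19:06

Start: 776 minutes from midnight
Add: 370 minutes
Total: 1146 minutes
Hours: 1146 ÷ 60 = 19 remainder 6


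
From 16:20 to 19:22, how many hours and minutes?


3h 2m

End time in minutes: 19×60 + 22 = 1162
Start time in minutes: 16×60 + 20 = 980
Difference = 1162 - 980 = 182 minutes
= 3 hours 2 minutes


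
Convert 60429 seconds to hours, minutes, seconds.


Hours: 60429 ÷ 3600 = 16 remainder 2829
Minutes: 2829 ÷ 60 = 47 remainder 9
Seconds: 9

16h 47m 9s


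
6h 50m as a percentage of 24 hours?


0.2847 (28.47%)

Total minutes: 6×60 + 50 = 410
Day = 24×60 = 1440 minutes
Fraction = 410/1440 ≈ 0.2847
As a percentage: 410/1440 × 100 ≈ 28.47%


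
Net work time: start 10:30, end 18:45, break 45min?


7h 30m (450 minutes)

Total time = (18×60+45) - (10×60+30)
= 1125 - 630 = 495 min
Minus break: 495 - 45 = 450 min
= 7h 30m


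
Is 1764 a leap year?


Yes

Rules: divisible by 4 AND (not by 100 OR by 400)
1764 ÷ 4 = 441 exactly → divisible by 4
1764 ÷ 100 = 17 remainder 64 → not divisible by 100
Divisible by 4 but not by 100 → leap year


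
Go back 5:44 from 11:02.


Start: 662 minutes from midnight
Subtract: 344 minutes
Remaining: 662 - 344 = 318
Hours: 5, Minutes: 18

05:18


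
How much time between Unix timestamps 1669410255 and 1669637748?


227493 seconds (63.2 hours / 2.63 days)

Difference = 1669637748 - 1669410255 = 227493 seconds
In hours: 227493 / 3600 ≈ 63.2
In days: 227493 / 86400 ≈ 2.63


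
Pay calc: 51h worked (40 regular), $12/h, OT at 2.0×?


$744.00

Regular: 40h × $12 = $480.00
Overtime: 51 - 40 = 11h
OT pay: 11h × $12 × 2.0 = $264.00
Total = $480.00 + $264.00 = $744.00


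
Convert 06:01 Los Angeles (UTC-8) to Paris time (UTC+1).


Time difference = UTC+1 - UTC-8 = +9 hours
New hour = (6 + 9) mod 24
= 15 mod 24 = 15
Minutes unchanged → 15:01

15:01


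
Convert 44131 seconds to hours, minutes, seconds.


Hours: 44131 ÷ 3600 = 12 remainder 931
Minutes: 931 ÷ 60 = 15 remainder 31
Seconds: 31

12h 15m 31s


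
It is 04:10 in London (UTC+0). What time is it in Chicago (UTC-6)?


22:10 (previous day)

Time difference = UTC-6 - UTC+0 = -6 hours
New hour = (4 -6) mod 24
= -2 mod 24 = 22
Minutes unchanged → 22:10; -2 < 0 → previous day


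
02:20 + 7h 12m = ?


Start: 140 minutes from midnight
Add: 432 minutes
Total: 572 minutes
Hours: 572 ÷ 60 = 9 remainder 32

09:32


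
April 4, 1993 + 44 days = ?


Start: April 4, 1993
Add 44 days
April 4 → May 1: 30 - 4 + 1 = 27 days (44 - 27 = 17 left)
May 1 + 17 = May 18, 1993

May 18, 1993


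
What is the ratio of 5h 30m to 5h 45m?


22:23 (0.96)

Duration 1: 330 minutes
Duration 2: 345 minutes
Ratio = 330:345
GCD = 15
Simplified = 22:23
As a decimal: 22/23 ≈ 0.96


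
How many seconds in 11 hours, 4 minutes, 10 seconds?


Hours: 11 × 3600 = 39600
Minutes: 4 × 60 = 240
Seconds: 10
Total = 39600 + 240 + 10 = 39850

39850 seconds


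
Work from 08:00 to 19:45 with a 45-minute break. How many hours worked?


11h 0m (660 minutes)

Total time = (19×60+45) - (8×60+0)
= 1185 - 480 = 705 min
Minus break: 705 - 45 = 660 min
= 11h 0m


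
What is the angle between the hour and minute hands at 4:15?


37.5°

Hour hand = 4×30 + 15×0.5 = 127.5°
Minute hand = 15×6 = 90°
Difference = |127.5 - 90| = 37.5°


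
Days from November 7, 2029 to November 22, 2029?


15 days

From November 7, 2029 to November 22, 2029
Same month: 22 - 7 = 15 days


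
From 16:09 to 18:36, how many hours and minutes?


End time in minutes: 18×60 + 36 = 1116
Start time in minutes: 16×60 + 9 = 969
Difference = 1116 - 969 = 147 minutes
= 2 hours 27 minutes

2h 27m


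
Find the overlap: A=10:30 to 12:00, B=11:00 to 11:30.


Meeting A: 630-720 (in minutes from midnight)
Meeting B: 660-690
Overlap start = max(630, 660) = 660
Overlap end = min(720, 690) = 690
Overlap = max(0, 690 - 660) = 30 min

30 minutes


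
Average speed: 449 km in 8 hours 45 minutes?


51.3 km/h

Distance: 449 km
Time: 8h 45m = 525 min = 525/60 = 35/4 hours
Speed = 449 ÷ (35/4) = 449 × 4 / 35 = 1796/35 ≈ 51.3 km/h


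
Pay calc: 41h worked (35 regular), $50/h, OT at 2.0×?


Regular: 35h × $50 = $1750.00
Overtime: 41 - 35 = 6h
OT pay: 6h × $50 × 2.0 = $600.00
Total = $1750.00 + $600.00 = $2350.00

$2350.00


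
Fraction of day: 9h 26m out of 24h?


0.3931 (39.31%)

Total minutes: 9×60 + 26 = 566
Day = 24×60 = 1440 minutes
Fraction = 566/1440 ≈ 0.3931
As a percentage: 566/1440 × 100 ≈ 39.31%


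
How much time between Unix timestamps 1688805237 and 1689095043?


Difference = 1689095043 - 1688805237 = 289806 seconds
In hours: 289806 / 3600 ≈ 80.5
In days: 289806 / 86400 ≈ 3.35

289806 seconds (80.5 hours / 3.35 days)


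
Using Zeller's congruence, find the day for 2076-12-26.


Saturday

Zeller's congruence:
q=26, m=12, k=76, j=20
h = (26 + ⌊13×13/5⌋ + 76 + ⌊76/4⌋ + ⌊20/4⌋ - 2×20) mod 7
= (26 + 33 + 76 + 19 + 5 - 40) mod 7
= 119 mod 7 = 0
h=0 → Saturday


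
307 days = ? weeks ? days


43 weeks 6 days

Weeks: 307 ÷ 7 = 43 remainder 6


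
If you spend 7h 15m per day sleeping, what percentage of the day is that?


30.2%

Time: 435 minutes
Day: 1440 minutes
Percentage = (435/1440) × 100 ≈ 30.2%


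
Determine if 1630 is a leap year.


No

Rules: divisible by 4 AND (not by 100 OR by 400)
1630 ÷ 4 = 407 remainder 2 → not divisible by 4
Not divisible by 4 → not a leap year


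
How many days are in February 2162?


Month: February (month 2)
February: 28 or 29 (leap year)
2162 leap year? No

28 days


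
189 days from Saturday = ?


Saturday

Start: Saturday (index 5)
(5 + 189) mod 7
= 194 mod 7
= 5
Index 5 → Saturday


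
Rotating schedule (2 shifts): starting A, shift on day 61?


Shifts: A, B
Start: A (index 0)
Day 61: (0 + 61 - 1) mod 2
= 60 mod 2
= 0
Index 0 → shift A

Shift A


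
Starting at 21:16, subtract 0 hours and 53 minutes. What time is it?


20:23

Start: 1276 minutes from midnight
Subtract: 53 minutes
Remaining: 1276 - 53 = 1223
Hours: 20, Minutes: 23


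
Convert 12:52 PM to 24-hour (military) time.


12:52

Input: 12:52 PM
12 PM → 12 (noon)


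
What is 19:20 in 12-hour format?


7:20 PM

Hour: 19
19 - 12 = 7 → PM


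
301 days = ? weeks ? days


Weeks: 301 ÷ 7 = 43 remainder 0

43 weeks 0 days


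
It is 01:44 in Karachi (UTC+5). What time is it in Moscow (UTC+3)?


23:44 (previous day)

Time difference = UTC+3 - UTC+5 = -2 hours
New hour = (1 -2) mod 24
= -1 mod 24 = 23
Minutes unchanged → 23:44; -1 < 0 → previous day


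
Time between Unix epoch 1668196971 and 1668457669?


260698 seconds (72.4 hours / 3.02 days)

Difference = 1668457669 - 1668196971 = 260698 seconds
In hours: 260698 / 3600 ≈ 72.4
In days: 260698 / 86400 ≈ 3.02


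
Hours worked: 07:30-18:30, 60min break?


10h 0m (600 minutes)

Total time = (18×60+30) - (7×60+30)
= 1110 - 450 = 660 min
Minus break: 660 - 60 = 600 min
= 10h 0m


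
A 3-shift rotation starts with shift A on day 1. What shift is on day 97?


Shift A

Shifts: A, B, C
Start: A (index 0)
Day 97: (0 + 97 - 1) mod 3
= 96 mod 3
= 0
Index 0 → shift A


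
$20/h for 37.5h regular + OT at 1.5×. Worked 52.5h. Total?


$1200.00

Regular: 37.5h × $20 = $750.00
Overtime: 52.5 - 37.5 = 15.0h
OT pay: 15.0h × $20 × 1.5 = $450.00
Total = $750.00 + $450.00 = $1200.00


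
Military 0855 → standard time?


8:55 AM

Hour: 8
8 < 12 → AM


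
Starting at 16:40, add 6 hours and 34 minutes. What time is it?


Start: 1000 minutes from midnight
Add: 394 minutes
Total: 1394 minutes
Hours: 1394 ÷ 60 = 23 remainder 14

23:14


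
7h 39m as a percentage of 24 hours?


0.3188 (31.88%)

Total minutes: 7×60 + 39 = 459
Day = 24×60 = 1440 minutes
Fraction = 459/1440 ≈ 0.3188
As a percentage: 459/1440 × 100 ≈ 31.88%


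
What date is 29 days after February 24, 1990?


March 25, 1990

Start: February 24, 1990
Add 29 days
February 24 → March 1: 28 - 24 + 1 = 5 days (29 - 5 = 24 left)
March 1 + 24 = March 25, 1990


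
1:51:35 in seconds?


Hours: 1 × 3600 = 3600
Minutes: 51 × 60 = 3060
Seconds: 35
Total = 3600 + 3060 + 35 = 6695

6695 seconds


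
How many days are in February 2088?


Month: February (month 2)
February: 28 or 29 (leap year)
2088 leap year? Yes

29 days


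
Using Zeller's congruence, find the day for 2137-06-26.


Zeller's congruence:
q=26, m=6, k=37, j=21
h = (26 + ⌊13×7/5⌋ + 37 + ⌊37/4⌋ + ⌊21/4⌋ - 2×21) mod 7
= (26 + 18 + 37 + 9 + 5 - 42) mod 7
= 53 mod 7 = 4
h=4 → Wednesday

Wednesday


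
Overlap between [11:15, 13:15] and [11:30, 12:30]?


60 minutes

Meeting A: 675-795 (in minutes from midnight)
Meeting B: 690-750
Overlap start = max(675, 690) = 690
Overlap end = min(795, 750) = 750
Overlap = max(0, 750 - 690) = 60 min


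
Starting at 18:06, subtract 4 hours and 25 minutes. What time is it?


13:41

Start: 1086 minutes from midnight
Subtract: 265 minutes
Remaining: 1086 - 265 = 821
Hours: 13, Minutes: 41


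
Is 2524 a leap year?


Rules: divisible by 4 AND (not by 100 OR by 400)
2524 ÷ 4 = 631 exactly → divisible by 4
2524 ÷ 100 = 25 remainder 24 → not divisible by 100
Divisible by 4 but not by 100 → leap year

Yes


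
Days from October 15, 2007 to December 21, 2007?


67 days

From October 15, 2007 to December 21, 2007
Rest of October 2007: 31 - 15 = 16
Full months: November 30
Days into December 2007: 21
Total = 16 + 30 + 21 = 67 days


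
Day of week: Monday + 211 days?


Tuesday

Start: Monday (index 0)
(0 + 211) mod 7
= 211 mod 7
= 1
Index 1 → Tuesday


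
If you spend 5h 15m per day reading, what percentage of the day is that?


Time: 315 minutes
Day: 1440 minutes
Percentage = (315/1440) × 100 ≈ 21.9%

21.9%


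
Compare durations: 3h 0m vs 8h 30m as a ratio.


Duration 1: 180 minutes
Duration 2: 510 minutes
Ratio = 180:510
GCD = 30
Simplified = 6:17
As a decimal: 6/17 ≈ 0.35

6:17 (0.35)


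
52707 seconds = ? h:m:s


Hours: 52707 ÷ 3600 = 14 remainder 2307
Minutes: 2307 ÷ 60 = 38 remainder 27
Seconds: 27

14h 38m 27s


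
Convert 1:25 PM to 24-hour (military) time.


13:25

Input: 1:25 PM
PM: 1 + 12 = 13


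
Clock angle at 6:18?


Hour hand = 6×30 + 18×0.5 = 189.0°
Minute hand = 18×6 = 108°
Difference = |189.0 - 108| = 81.0°

81.0°


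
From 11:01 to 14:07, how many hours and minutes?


3h 6m

End time in minutes: 14×60 + 7 = 847
Start time in minutes: 11×60 + 1 = 661
Difference = 847 - 661 = 186 minutes
= 3 hours 6 minutes


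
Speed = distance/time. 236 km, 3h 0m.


Distance: 236 km
Time: 3 hours
Speed = 236 / 3 ≈ 78.7 km/h

78.7 km/h


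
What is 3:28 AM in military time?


Input: 3:28 AM
AM hour stays: 3

03:28


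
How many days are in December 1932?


Month: December (month 12)
December has 31 days

31 days


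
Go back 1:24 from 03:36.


02:12

Start: 216 minutes from midnight
Subtract: 84 minutes
Remaining: 216 - 84 = 132
Hours: 2, Minutes: 12


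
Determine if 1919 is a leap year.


No

Rules: divisible by 4 AND (not by 100 OR by 400)
1919 ÷ 4 = 479 remainder 3 → not divisible by 4
Not divisible by 4 → not a leap year


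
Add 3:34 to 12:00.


Start: 720 minutes from midnight
Add: 214 minutes
Total: 934 minutes
Hours: 934 ÷ 60 = 15 remainder 34

15:34


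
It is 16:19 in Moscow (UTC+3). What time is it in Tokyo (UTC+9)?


22:19

Time difference = UTC+9 - UTC+3 = +6 hours
New hour = (16 + 6) mod 24
= 22 mod 24 = 22
Minutes unchanged → 22:19


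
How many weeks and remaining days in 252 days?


36 weeks 0 days

Weeks: 252 ÷ 7 = 36 remainder 0


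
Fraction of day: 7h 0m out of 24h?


0.2917 (29.17%)

Total minutes: 7×60 + 0 = 420
Day = 24×60 = 1440 minutes
Fraction = 420/1440 ≈ 0.2917
As a percentage: 420/1440 × 100 ≈ 29.17%


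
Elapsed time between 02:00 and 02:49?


0h 49m

End time in minutes: 2×60 + 49 = 169
Start time in minutes: 2×60 + 0 = 120
Difference = 169 - 120 = 49 minutes
= 0 hours 49 minutes


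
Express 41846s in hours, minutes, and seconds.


11h 37m 26s

Hours: 41846 ÷ 3600 = 11 remainder 2246
Minutes: 2246 ÷ 60 = 37 remainder 26
Seconds: 26


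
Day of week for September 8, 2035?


Saturday

Zeller's congruence:
q=8, m=9, k=35, j=20
h = (8 + ⌊13×10/5⌋ + 35 + ⌊35/4⌋ + ⌊20/4⌋ - 2×20) mod 7
= (8 + 26 + 35 + 8 + 5 - 40) mod 7
= 42 mod 7 = 0
h=0 → Saturday


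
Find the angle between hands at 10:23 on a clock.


Hour hand = 10×30 + 23×0.5 = 311.5°
Minute hand = 23×6 = 138°
Difference = |311.5 - 138| = 173.5°

173.5°


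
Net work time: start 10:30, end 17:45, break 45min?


6h 30m (390 minutes)

Total time = (17×60+45) - (10×60+30)
= 1065 - 630 = 435 min
Minus break: 435 - 45 = 390 min
= 6h 30m


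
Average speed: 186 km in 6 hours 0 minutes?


31.0 km/h

Distance: 186 km
Time: 6 hours
Speed = 186 / 6 = 31.0 km/h


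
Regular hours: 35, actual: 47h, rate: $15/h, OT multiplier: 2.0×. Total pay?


Regular: 35h × $15 = $525.00
Overtime: 47 - 35 = 12h
OT pay: 12h × $15 × 2.0 = $360.00
Total = $525.00 + $360.00 = $885.00

$885.00


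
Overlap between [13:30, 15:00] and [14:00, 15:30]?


Meeting A: 810-900 (in minutes from midnight)
Meeting B: 840-930
Overlap start = max(810, 840) = 840
Overlap end = min(900, 930) = 900
Overlap = max(0, 900 - 840) = 60 min

60 minutes


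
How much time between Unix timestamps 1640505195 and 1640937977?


432782 seconds (120.2 hours / 5.01 days)

Difference = 1640937977 - 1640505195 = 432782 seconds
In hours: 432782 / 3600 ≈ 120.2
In days: 432782 / 86400 ≈ 5.01


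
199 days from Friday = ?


Start: Friday (index 4)
(4 + 199) mod 7
= 203 mod 7
= 0
Index 0 → Monday

Monday


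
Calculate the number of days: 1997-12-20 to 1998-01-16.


From December 20, 1997 to January 16, 1998
Rest of December 1997: 31 - 20 = 11
Days into January 1998: 16
Total = 11 + 16 = 27 days

27 days


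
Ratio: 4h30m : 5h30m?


Duration 1: 270 minutes
Duration 2: 330 minutes
Ratio = 270:330
GCD = 30
Simplified = 9:11
As a decimal: 9/11 ≈ 0.82

9:11 (0.82)


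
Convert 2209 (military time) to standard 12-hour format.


Hour: 22
22 - 12 = 10 → PM

10:09 PM


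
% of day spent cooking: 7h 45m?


32.3%

Time: 465 minutes
Day: 1440 minutes
Percentage = (465/1440) × 100 ≈ 32.3%


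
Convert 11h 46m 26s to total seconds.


Hours: 11 × 3600 = 39600
Minutes: 46 × 60 = 2760
Seconds: 26
Total = 39600 + 2760 + 26 = 42386

42386 seconds


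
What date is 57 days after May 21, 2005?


July 17, 2005

Start: May 21, 2005
Add 57 days
May 21 → June 1: 31 - 21 + 1 = 11 days (57 - 11 = 46 left)
June 1 → July 1: 30 - 1 + 1 = 30 days (46 - 30 = 16 left)
July 1 + 16 = July 17, 2005


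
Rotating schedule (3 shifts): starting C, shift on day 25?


Shifts: A, B, C
Start: C (index 2)
Day 25: (2 + 25 - 1) mod 3
= 26 mod 3
= 2
Index 2 → shift C

Shift C


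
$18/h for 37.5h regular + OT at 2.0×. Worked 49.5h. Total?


Regular: 37.5h × $18 = $675.00
Overtime: 49.5 - 37.5 = 12.0h
OT pay: 12.0h × $18 × 2.0 = $432.00
Total = $675.00 + $432.00 = $1107.00

$1107.00


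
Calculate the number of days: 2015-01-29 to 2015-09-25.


From January 29, 2015 to September 25, 2015
Rest of January 2015: 31 - 29 = 2
Full months: February 2015 28, March 31, April 30, May 31, June 30, July 31, August 31
Days into September 2015: 25
Total = 2 + 28 + 31 + 30 + 31 + 30 + 31 + 31 + 25 = 239 days

239 days


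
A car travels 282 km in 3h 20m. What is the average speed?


84.6 km/h

Distance: 282 km
Time: 3h 20m = 200 min = 200/60 = 10/3 hours
Speed = 282 ÷ (10/3) = 282 × 3 / 10 = 846/10 = 84.6 km/h


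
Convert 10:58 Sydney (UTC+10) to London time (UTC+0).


Time difference = UTC+0 - UTC+10 = -10 hours
New hour = (10 -10) mod 24
= 0 mod 24 = 0
Minutes unchanged → 00:58

00:58


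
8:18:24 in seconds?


Hours: 8 × 3600 = 28800
Minutes: 18 × 60 = 1080
Seconds: 24
Total = 28800 + 1080 + 24 = 29904

29904 seconds


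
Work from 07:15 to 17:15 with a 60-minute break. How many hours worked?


Total time = (17×60+15) - (7×60+15)
= 1035 - 435 = 600 min
Minus break: 600 - 60 = 540 min
= 9h 0m

9h 0m (540 minutes)


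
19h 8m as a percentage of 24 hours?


0.7972 (79.72%)

Total minutes: 19×60 + 8 = 1148
Day = 24×60 = 1440 minutes
Fraction = 1148/1440 ≈ 0.7972
As a percentage: 1148/1440 × 100 ≈ 79.72%


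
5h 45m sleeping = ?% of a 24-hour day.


24.0%

Time: 345 minutes
Day: 1440 minutes
Percentage = (345/1440) × 100 ≈ 24.0%


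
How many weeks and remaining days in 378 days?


Weeks: 378 ÷ 7 = 54 remainder 0

54 weeks 0 days


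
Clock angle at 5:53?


141.5°

Hour hand = 5×30 + 53×0.5 = 176.5°
Minute hand = 53×6 = 318°
Difference = |176.5 - 318| = 141.5°


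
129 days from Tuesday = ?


Start: Tuesday (index 1)
(1 + 129) mod 7
= 130 mod 7
= 4
Index 4 → Friday

Friday


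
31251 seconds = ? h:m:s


Hours: 31251 ÷ 3600 = 8 remainder 2451
Minutes: 2451 ÷ 60 = 40 remainder 51
Seconds: 51

8h 40m 51s


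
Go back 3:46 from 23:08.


19:22

Start: 1388 minutes from midnight
Subtract: 226 minutes
Remaining: 1388 - 226 = 1162
Hours: 19, Minutes: 22


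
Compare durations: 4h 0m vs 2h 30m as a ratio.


Duration 1: 240 minutes
Duration 2: 150 minutes
Ratio = 240:150
GCD = 30
Simplified = 8:5
As a decimal: 8/5 = 1.60

8:5 (1.60)


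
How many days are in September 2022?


30 days

Month: September (month 9)
September has 30 days


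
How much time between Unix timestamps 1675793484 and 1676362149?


Difference = 1676362149 - 1675793484 = 568665 seconds
In hours: 568665 / 3600 ≈ 158.0
In days: 568665 / 86400 ≈ 6.58

568665 seconds (158.0 hours / 6.58 days)


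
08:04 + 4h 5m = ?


12:09

Start: 484 minutes from midnight
Add: 245 minutes
Total: 729 minutes
Hours: 729 ÷ 60 = 12 remainder 9


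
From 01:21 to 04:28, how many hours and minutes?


3h 7m

End time in minutes: 4×60 + 28 = 268
Start time in minutes: 1×60 + 21 = 81
Difference = 268 - 81 = 187 minutes
= 3 hours 7 minutes


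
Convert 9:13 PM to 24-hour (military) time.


Input: 9:13 PM
PM: 9 + 12 = 21

21:13


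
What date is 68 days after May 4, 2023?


July 11, 2023

Start: May 4, 2023
Add 68 days
May 4 → June 1: 31 - 4 + 1 = 28 days (68 - 28 = 40 left)
June 1 → July 1: 30 - 1 + 1 = 30 days (40 - 30 = 10 left)
July 1 + 10 = July 11, 2023


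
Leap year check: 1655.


Rules: divisible by 4 AND (not by 100 OR by 400)
1655 ÷ 4 = 413 remainder 3 → not divisible by 4
Not divisible by 4 → not a leap year

No


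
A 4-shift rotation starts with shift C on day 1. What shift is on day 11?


Shift A

Shifts: A, B, C, D
Start: C (index 2)
Day 11: (2 + 11 - 1) mod 4
= 12 mod 4
= 0
Index 0 → shift A


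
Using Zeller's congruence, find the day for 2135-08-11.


Thursday

Zeller's congruence:
q=11, m=8, k=35, j=21
h = (11 + ⌊13×9/5⌋ + 35 + ⌊35/4⌋ + ⌊21/4⌋ - 2×21) mod 7
= (11 + 23 + 35 + 8 + 5 - 42) mod 7
= 40 mod 7 = 5
h=5 → Thursday


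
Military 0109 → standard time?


1:09 AM

Hour: 1
1 < 12 → AM


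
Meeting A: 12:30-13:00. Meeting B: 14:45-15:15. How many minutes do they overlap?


Meeting A: 750-780 (in minutes from midnight)
Meeting B: 885-915
Overlap start = max(750, 885) = 885
Overlap end = min(780, 915) = 780
Overlap = max(0, 780 - 885) = 0 min

0 minutes


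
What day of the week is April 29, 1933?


Saturday

Zeller's congruence:
q=29, m=4, k=33, j=19
h = (29 + ⌊13×5/5⌋ + 33 + ⌊33/4⌋ + ⌊19/4⌋ - 2×19) mod 7
= (29 + 13 + 33 + 8 + 4 - 38) mod 7
= 49 mod 7 = 0
h=0 → Saturday


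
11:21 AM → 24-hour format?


Input: 11:21 AM
AM hour stays: 11

11:21


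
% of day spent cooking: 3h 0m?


Time: 180 minutes
Day: 1440 minutes
Percentage = (180/1440) × 100 = 12.5%

12.5%


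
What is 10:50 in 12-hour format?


10:50 AM

Hour: 10
10 < 12 → AM


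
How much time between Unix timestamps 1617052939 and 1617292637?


239698 seconds (66.6 hours / 2.77 days)

Difference = 1617292637 - 1617052939 = 239698 seconds
In hours: 239698 / 3600 ≈ 66.6
In days: 239698 / 86400 ≈ 2.77


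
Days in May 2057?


31 days

Month: May (month 5)
May has 31 days


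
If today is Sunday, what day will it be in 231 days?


Start: Sunday (index 6)
(6 + 231) mod 7
= 237 mod 7
= 6
Index 6 → Sunday

Sunday


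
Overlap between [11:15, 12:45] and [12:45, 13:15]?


0 minutes

Meeting A: 675-765 (in minutes from midnight)
Meeting B: 765-795
Overlap start = max(675, 765) = 765
Overlap end = min(765, 795) = 765
Overlap = max(0, 765 - 765) = 0 min


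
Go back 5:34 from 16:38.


11:04

Start: 998 minutes from midnight
Subtract: 334 minutes
Remaining: 998 - 334 = 664
Hours: 11, Minutes: 4


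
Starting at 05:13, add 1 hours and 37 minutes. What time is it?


Start: 313 minutes from midnight
Add: 97 minutes
Total: 410 minutes
Hours: 410 ÷ 60 = 6 remainder 50

06:50


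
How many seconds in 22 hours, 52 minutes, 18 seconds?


82338 seconds

Hours: 22 × 3600 = 79200
Minutes: 52 × 60 = 3120
Seconds: 18
Total = 79200 + 3120 + 18 = 82338


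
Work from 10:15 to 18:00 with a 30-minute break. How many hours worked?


7h 15m (435 minutes)

Total time = (18×60+0) - (10×60+15)
= 1080 - 615 = 465 min
Minus break: 465 - 30 = 435 min
= 7h 15m


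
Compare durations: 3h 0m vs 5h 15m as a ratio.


Duration 1: 180 minutes
Duration 2: 315 minutes
Ratio = 180:315
GCD = 45
Simplified = 4:7
As a decimal: 4/7 ≈ 0.57

4:7 (0.57)


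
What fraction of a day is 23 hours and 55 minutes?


0.9965 (99.65%)

Total minutes: 23×60 + 55 = 1435
Day = 24×60 = 1440 minutes
Fraction = 1435/1440 ≈ 0.9965
As a percentage: 1435/1440 × 100 ≈ 99.65%


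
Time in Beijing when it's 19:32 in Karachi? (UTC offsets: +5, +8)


22:32

Time difference = UTC+8 - UTC+5 = +3 hours
New hour = (19 + 3) mod 24
= 22 mod 24 = 22
Minutes unchanged → 22:32


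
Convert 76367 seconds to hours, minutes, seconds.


21h 12m 47s

Hours: 76367 ÷ 3600 = 21 remainder 767
Minutes: 767 ÷ 60 = 12 remainder 47
Seconds: 47


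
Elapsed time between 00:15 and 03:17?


End time in minutes: 3×60 + 17 = 197
Start time in minutes: 0×60 + 15 = 15
Difference = 197 - 15 = 182 minutes
= 3 hours 2 minutes

3h 2m


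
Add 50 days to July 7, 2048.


August 26, 2048

Start: July 7, 2048
Add 50 days
July 7 → August 1: 31 - 7 + 1 = 25 days (50 - 25 = 25 left)
August 1 + 25 = August 26, 2048


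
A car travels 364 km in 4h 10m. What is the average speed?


87.4 km/h

Distance: 364 km
Time: 4h 10m = 250 min = 250/60 = 25/6 hours
Speed = 364 ÷ (25/6) = 364 × 6 / 25 = 2184/25 ≈ 87.4 km/h


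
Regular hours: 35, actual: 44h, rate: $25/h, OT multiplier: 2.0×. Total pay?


Regular: 35h × $25 = $875.00
Overtime: 44 - 35 = 9h
OT pay: 9h × $25 × 2.0 = $450.00
Total = $875.00 + $450.00 = $1325.00

$1325.00


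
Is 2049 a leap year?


Rules: divisible by 4 AND (not by 100 OR by 400)
2049 ÷ 4 = 512 remainder 1 → not divisible by 4
Not divisible by 4 → not a leap year

No


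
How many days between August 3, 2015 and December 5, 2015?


124 days

From August 3, 2015 to December 5, 2015
Rest of August 2015: 31 - 3 = 28
Full months: September 30, October 31, November 30
Days into December 2015: 5
Total = 28 + 30 + 31 + 30 + 5 = 124 days
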